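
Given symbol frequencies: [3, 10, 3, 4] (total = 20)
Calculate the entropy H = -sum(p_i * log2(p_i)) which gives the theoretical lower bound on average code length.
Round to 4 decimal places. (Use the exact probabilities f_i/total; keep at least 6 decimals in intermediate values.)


Per-symbol terms -p_i * log2(p_i) with p_i = f_i/20:
  p = 3/20 = 0.150000: log2(p) = -2.736966, -p*log2(p) = 0.410545
  p = 10/20 = 0.500000: log2(p) = -1.000000, -p*log2(p) = 0.500000
  p = 3/20 = 0.150000: log2(p) = -2.736966, -p*log2(p) = 0.410545
  p = 4/20 = 0.200000: log2(p) = -2.321928, -p*log2(p) = 0.464386
H = 0.410545 + 0.500000 + 0.410545 + 0.464386 = 1.785476

H = 1.7855 bits/symbol


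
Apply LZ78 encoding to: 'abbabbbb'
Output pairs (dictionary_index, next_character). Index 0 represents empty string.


LZ78 encoding steps:
Dictionary: {0: ''}
Step 1: w='' (idx 0), next='a' -> output (0, 'a'), add 'a' as idx 1
Step 2: w='' (idx 0), next='b' -> output (0, 'b'), add 'b' as idx 2
Step 3: w='b' (idx 2), next='a' -> output (2, 'a'), add 'ba' as idx 3
Step 4: w='b' (idx 2), next='b' -> output (2, 'b'), add 'bb' as idx 4
Step 5: w='bb' (idx 4), end of input -> output (4, '')


Encoded: [(0, 'a'), (0, 'b'), (2, 'a'), (2, 'b'), (4, '')]


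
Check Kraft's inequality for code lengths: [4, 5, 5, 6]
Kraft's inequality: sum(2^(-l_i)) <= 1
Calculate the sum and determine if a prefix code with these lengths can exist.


Sum = 2^(-4) + 2^(-5) + 2^(-5) + 2^(-6)
    = 0.0625 + 0.03125 + 0.03125 + 0.015625
    = 9/64 = 0.140625
Since 0.140625 <= 1, Kraft's inequality IS satisfied.
A prefix code with these lengths CAN exist.

Kraft sum = 0.140625. Satisfied.


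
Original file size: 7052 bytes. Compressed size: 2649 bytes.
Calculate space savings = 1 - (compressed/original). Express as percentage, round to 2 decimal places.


ratio = compressed/original = 2649/7052 = 0.375638
savings = 1 - ratio = 1 - 0.375638 = 0.624362
as a percentage: 0.624362 * 100 = 62.44%

Space savings = 1 - 2649/7052 = 62.44%


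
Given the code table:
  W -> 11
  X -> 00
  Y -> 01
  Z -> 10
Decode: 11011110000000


Decoding:
11 -> W
01 -> Y
11 -> W
10 -> Z
00 -> X
00 -> X
00 -> X


Result: WYWZXXX


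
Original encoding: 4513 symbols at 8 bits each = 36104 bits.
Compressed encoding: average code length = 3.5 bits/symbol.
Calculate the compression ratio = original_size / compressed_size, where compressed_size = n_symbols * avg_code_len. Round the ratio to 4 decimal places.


original_size = n_symbols * orig_bits = 4513 * 8 = 36104 bits
compressed_size = n_symbols * avg_code_len = 4513 * 3.5 = 15795.5 bits
ratio = original_size / compressed_size = 36104 / 15795.5 = 2.2857

Compression ratio = 2.2857


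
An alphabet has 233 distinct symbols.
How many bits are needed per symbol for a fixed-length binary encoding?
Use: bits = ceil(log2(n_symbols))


log2(233) = 7.8642
Bracket: 2^7 = 128 < 233 <= 2^8 = 256
So ceil(log2(233)) = 8

bits = ceil(log2(233)) = ceil(7.8642) = 8 bits


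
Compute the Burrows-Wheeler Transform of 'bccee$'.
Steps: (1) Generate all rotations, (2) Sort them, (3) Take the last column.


Rotations (sorted):
  0: $bccee -> last char: e
  1: bccee$ -> last char: $
  2: ccee$b -> last char: b
  3: cee$bc -> last char: c
  4: e$bcce -> last char: e
  5: ee$bcc -> last char: c


BWT = e$bcec


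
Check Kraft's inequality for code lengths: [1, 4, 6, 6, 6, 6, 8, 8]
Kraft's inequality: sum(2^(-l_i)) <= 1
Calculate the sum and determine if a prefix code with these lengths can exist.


Sum = 2^(-1) + 2^(-4) + 2^(-6) + 2^(-6) + 2^(-6) + 2^(-6) + 2^(-8) + 2^(-8)
    = 0.5 + 0.0625 + 0.015625 + 0.015625 + 0.015625 + 0.015625 + 0.00390625 + 0.00390625
    = 162/256 = 0.6328125
Since 0.6328125 <= 1, Kraft's inequality IS satisfied.
A prefix code with these lengths CAN exist.

Kraft sum = 0.6328125. Satisfied.


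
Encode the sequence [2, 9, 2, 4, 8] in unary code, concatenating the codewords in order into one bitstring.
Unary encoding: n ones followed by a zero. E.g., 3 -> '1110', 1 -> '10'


Encode each number as n ones followed by a terminating 0:
  2 -> 110 (3 bits)
  9 -> 1111111110 (10 bits)
  2 -> 110 (3 bits)
  4 -> 11110 (5 bits)
  8 -> 111111110 (9 bits)
Total length = 3 + 10 + 3 + 5 + 9 = 30 bits.

Unary([2, 9, 2, 4, 8]) = 110111111111011011110111111110 (30 bits)


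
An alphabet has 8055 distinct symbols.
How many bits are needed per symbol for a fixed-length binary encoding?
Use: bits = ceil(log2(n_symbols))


log2(8055) = 12.9757
Bracket: 2^12 = 4096 < 8055 <= 2^13 = 8192
So ceil(log2(8055)) = 13

bits = ceil(log2(8055)) = ceil(12.9757) = 13 bits


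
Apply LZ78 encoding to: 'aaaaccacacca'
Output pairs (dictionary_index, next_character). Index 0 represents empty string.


LZ78 encoding steps:
Dictionary: {0: ''}
Step 1: w='' (idx 0), next='a' -> output (0, 'a'), add 'a' as idx 1
Step 2: w='a' (idx 1), next='a' -> output (1, 'a'), add 'aa' as idx 2
Step 3: w='a' (idx 1), next='c' -> output (1, 'c'), add 'ac' as idx 3
Step 4: w='' (idx 0), next='c' -> output (0, 'c'), add 'c' as idx 4
Step 5: w='ac' (idx 3), next='a' -> output (3, 'a'), add 'aca' as idx 5
Step 6: w='c' (idx 4), next='c' -> output (4, 'c'), add 'cc' as idx 6
Step 7: w='a' (idx 1), end of input -> output (1, '')


Encoded: [(0, 'a'), (1, 'a'), (1, 'c'), (0, 'c'), (3, 'a'), (4, 'c'), (1, '')]


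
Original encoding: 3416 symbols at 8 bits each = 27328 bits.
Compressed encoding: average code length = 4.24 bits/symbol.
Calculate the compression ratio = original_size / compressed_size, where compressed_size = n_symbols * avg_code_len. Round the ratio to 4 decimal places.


original_size = n_symbols * orig_bits = 3416 * 8 = 27328 bits
compressed_size = n_symbols * avg_code_len = 3416 * 4.24 = 14483.84 bits
ratio = original_size / compressed_size = 27328 / 14483.84 = 1.8868

Compression ratio = 1.8868


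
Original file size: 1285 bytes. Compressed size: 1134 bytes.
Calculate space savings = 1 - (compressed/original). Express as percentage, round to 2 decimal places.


ratio = compressed/original = 1134/1285 = 0.88249
savings = 1 - ratio = 1 - 0.88249 = 0.11751
as a percentage: 0.11751 * 100 = 11.75%

Space savings = 1 - 1134/1285 = 11.75%


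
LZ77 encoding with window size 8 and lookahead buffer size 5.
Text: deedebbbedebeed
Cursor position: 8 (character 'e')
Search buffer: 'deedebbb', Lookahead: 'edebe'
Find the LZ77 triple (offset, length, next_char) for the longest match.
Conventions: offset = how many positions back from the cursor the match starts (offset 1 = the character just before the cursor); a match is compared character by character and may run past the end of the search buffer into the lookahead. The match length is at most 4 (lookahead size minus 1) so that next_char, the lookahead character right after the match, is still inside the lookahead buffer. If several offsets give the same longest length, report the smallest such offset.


Try each offset into the search buffer:
  offset=1 (pos 7, char 'b'): match length 0
  offset=2 (pos 6, char 'b'): match length 0
  offset=3 (pos 5, char 'b'): match length 0
  offset=4 (pos 4, char 'e'): match length 1
  offset=5 (pos 3, char 'd'): match length 0
  offset=6 (pos 2, char 'e'): match length 4
  offset=7 (pos 1, char 'e'): match length 1
  offset=8 (pos 0, char 'd'): match length 0
Longest match has length 4 at offset 6.
next_char = character at position 8 + 4 = 12 -> 'e'

Best match: offset=6, length=4 (matching 'edeb' starting at position 2)
LZ77 triple: (6, 4, 'e')


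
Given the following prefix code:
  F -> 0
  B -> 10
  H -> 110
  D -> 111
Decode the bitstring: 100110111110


Decoding step by step:
Bits 10 -> B
Bits 0 -> F
Bits 110 -> H
Bits 111 -> D
Bits 110 -> H


Decoded message: BFHDH


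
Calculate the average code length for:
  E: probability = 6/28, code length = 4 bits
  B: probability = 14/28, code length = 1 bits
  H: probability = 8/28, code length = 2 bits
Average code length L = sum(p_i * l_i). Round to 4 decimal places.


Weighted contributions p_i * l_i:
  E: (6/28) * 4 = 24/28
  B: (14/28) * 1 = 14/28
  H: (8/28) * 2 = 16/28
Sum = (24 + 14 + 16)/28 = 54/28

L = 54/28 = 1.9286 bits/symbol


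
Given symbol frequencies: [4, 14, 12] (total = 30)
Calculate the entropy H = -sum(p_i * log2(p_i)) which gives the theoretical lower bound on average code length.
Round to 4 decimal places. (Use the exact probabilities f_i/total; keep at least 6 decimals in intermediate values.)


Per-symbol terms -p_i * log2(p_i) with p_i = f_i/30:
  p = 4/30 = 0.133333: log2(p) = -2.906891, -p*log2(p) = 0.387585
  p = 14/30 = 0.466667: log2(p) = -1.099536, -p*log2(p) = 0.513117
  p = 12/30 = 0.400000: log2(p) = -1.321928, -p*log2(p) = 0.528771
H = 0.387585 + 0.513117 + 0.528771 = 1.429473

H = 1.4295 bits/symbol


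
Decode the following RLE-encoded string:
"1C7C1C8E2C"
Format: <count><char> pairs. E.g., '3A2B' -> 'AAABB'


Expanding each <count><char> pair:
  1C -> 'C'
  7C -> 'CCCCCCC'
  1C -> 'C'
  8E -> 'EEEEEEEE'
  2C -> 'CC'

Decoded = CCCCCCCCCEEEEEEEECC


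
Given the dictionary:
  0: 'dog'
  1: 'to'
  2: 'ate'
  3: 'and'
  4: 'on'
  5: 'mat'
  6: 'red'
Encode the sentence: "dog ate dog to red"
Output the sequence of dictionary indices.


Look up each word in the dictionary:
  'dog' -> 0
  'ate' -> 2
  'dog' -> 0
  'to' -> 1
  'red' -> 6

Encoded: [0, 2, 0, 1, 6]


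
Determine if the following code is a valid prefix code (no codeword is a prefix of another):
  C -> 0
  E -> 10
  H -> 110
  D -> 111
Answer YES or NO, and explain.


Checking each pair (does one codeword prefix another?):
  C='0' vs E='10': no prefix
  C='0' vs H='110': no prefix
  C='0' vs D='111': no prefix
  E='10' vs C='0': no prefix
  E='10' vs H='110': no prefix
  E='10' vs D='111': no prefix
  H='110' vs C='0': no prefix
  H='110' vs E='10': no prefix
  H='110' vs D='111': no prefix
  D='111' vs C='0': no prefix
  D='111' vs E='10': no prefix
  D='111' vs H='110': no prefix
No violation found over all pairs.

YES -- this is a valid prefix code. No codeword is a prefix of any other codeword.


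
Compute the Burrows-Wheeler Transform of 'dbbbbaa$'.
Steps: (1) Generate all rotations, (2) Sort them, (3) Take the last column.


Rotations (sorted):
  0: $dbbbbaa -> last char: a
  1: a$dbbbba -> last char: a
  2: aa$dbbbb -> last char: b
  3: baa$dbbb -> last char: b
  4: bbaa$dbb -> last char: b
  5: bbbaa$db -> last char: b
  6: bbbbaa$d -> last char: d
  7: dbbbbaa$ -> last char: $


BWT = aabbbbd$


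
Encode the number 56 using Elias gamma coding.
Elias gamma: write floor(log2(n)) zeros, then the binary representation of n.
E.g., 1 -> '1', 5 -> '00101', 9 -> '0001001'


num_bits = floor(log2(56)) + 1 = 6
leading_zeros = num_bits - 1 = 5
binary(56) = 111000

Elias gamma(56) = '00000' + '111000' = 00000111000 (11 bits)


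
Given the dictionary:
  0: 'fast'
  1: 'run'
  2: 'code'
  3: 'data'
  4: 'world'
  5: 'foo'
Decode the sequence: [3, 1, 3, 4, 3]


Look up each index in the dictionary:
  3 -> 'data'
  1 -> 'run'
  3 -> 'data'
  4 -> 'world'
  3 -> 'data'

Decoded: "data run data world data"


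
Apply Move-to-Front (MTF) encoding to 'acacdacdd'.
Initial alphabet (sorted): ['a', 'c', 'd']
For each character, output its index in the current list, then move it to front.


MTF encoding:
'a': index 0 in ['a', 'c', 'd'] -> ['a', 'c', 'd']
'c': index 1 in ['a', 'c', 'd'] -> ['c', 'a', 'd']
'a': index 1 in ['c', 'a', 'd'] -> ['a', 'c', 'd']
'c': index 1 in ['a', 'c', 'd'] -> ['c', 'a', 'd']
'd': index 2 in ['c', 'a', 'd'] -> ['d', 'c', 'a']
'a': index 2 in ['d', 'c', 'a'] -> ['a', 'd', 'c']
'c': index 2 in ['a', 'd', 'c'] -> ['c', 'a', 'd']
'd': index 2 in ['c', 'a', 'd'] -> ['d', 'c', 'a']
'd': index 0 in ['d', 'c', 'a'] -> ['d', 'c', 'a']


Output: [0, 1, 1, 1, 2, 2, 2, 2, 0]


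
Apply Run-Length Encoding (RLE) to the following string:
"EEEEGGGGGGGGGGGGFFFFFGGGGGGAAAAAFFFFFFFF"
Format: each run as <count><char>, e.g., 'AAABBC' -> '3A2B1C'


Scanning runs left to right:
  i=0: run of 'E' x 4 -> '4E'
  i=4: run of 'G' x 12 -> '12G'
  i=16: run of 'F' x 5 -> '5F'
  i=21: run of 'G' x 6 -> '6G'
  i=27: run of 'A' x 5 -> '5A'
  i=32: run of 'F' x 8 -> '8F'

RLE = 4E12G5F6G5A8F


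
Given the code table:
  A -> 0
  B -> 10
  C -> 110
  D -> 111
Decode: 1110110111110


Decoding:
111 -> D
0 -> A
110 -> C
111 -> D
110 -> C


Result: DACDC


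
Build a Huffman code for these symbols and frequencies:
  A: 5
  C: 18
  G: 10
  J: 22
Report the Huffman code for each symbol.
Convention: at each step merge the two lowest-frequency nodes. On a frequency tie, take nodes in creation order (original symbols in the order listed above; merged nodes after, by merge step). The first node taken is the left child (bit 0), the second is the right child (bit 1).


Huffman tree construction:
Step 1: Merge A(5) + G(10) = 15
Step 2: Merge (A+G)(15) + C(18) = 33
Step 3: Merge J(22) + ((A+G)+C)(33) = 55
Read each symbol's code off the tree from the root (left child = 0, right child = 1).

Codes:
  A: 100 (length 3)
  C: 11 (length 2)
  G: 101 (length 3)
  J: 0 (length 1)
Average code length: 103/55 = 1.8727 bits/symbol


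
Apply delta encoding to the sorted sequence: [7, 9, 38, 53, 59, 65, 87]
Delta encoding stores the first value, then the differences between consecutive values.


First value: 7
Deltas:
  9 - 7 = 2
  38 - 9 = 29
  53 - 38 = 15
  59 - 53 = 6
  65 - 59 = 6
  87 - 65 = 22


Delta encoded: [7, 2, 29, 15, 6, 6, 22]


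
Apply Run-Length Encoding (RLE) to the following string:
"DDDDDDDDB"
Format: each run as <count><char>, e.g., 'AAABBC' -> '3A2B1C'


Scanning runs left to right:
  i=0: run of 'D' x 8 -> '8D'
  i=8: run of 'B' x 1 -> '1B'

RLE = 8D1B


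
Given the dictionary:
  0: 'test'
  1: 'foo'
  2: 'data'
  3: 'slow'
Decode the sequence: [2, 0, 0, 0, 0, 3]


Look up each index in the dictionary:
  2 -> 'data'
  0 -> 'test'
  0 -> 'test'
  0 -> 'test'
  0 -> 'test'
  3 -> 'slow'

Decoded: "data test test test test slow"


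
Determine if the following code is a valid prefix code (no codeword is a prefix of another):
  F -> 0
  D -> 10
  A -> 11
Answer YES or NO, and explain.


Checking each pair (does one codeword prefix another?):
  F='0' vs D='10': no prefix
  F='0' vs A='11': no prefix
  D='10' vs F='0': no prefix
  D='10' vs A='11': no prefix
  A='11' vs F='0': no prefix
  A='11' vs D='10': no prefix
No violation found over all pairs.

YES -- this is a valid prefix code. No codeword is a prefix of any other codeword.


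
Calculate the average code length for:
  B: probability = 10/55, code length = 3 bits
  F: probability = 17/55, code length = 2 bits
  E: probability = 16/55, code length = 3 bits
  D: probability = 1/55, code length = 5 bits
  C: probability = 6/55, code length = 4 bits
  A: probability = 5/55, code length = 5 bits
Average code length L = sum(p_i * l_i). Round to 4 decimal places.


Weighted contributions p_i * l_i:
  B: (10/55) * 3 = 30/55
  F: (17/55) * 2 = 34/55
  E: (16/55) * 3 = 48/55
  D: (1/55) * 5 = 5/55
  C: (6/55) * 4 = 24/55
  A: (5/55) * 5 = 25/55
Sum = (30 + 34 + 48 + 5 + 24 + 25)/55 = 166/55

L = 166/55 = 3.0182 bits/symbol


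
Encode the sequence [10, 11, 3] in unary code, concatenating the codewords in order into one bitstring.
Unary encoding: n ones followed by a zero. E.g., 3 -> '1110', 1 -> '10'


Encode each number as n ones followed by a terminating 0:
  10 -> 11111111110 (11 bits)
  11 -> 111111111110 (12 bits)
  3 -> 1110 (4 bits)
Total length = 11 + 12 + 4 = 27 bits.

Unary([10, 11, 3]) = 111111111101111111111101110 (27 bits)


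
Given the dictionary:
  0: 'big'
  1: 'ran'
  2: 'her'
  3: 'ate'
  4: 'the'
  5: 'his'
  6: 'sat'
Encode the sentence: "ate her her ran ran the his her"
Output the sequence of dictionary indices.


Look up each word in the dictionary:
  'ate' -> 3
  'her' -> 2
  'her' -> 2
  'ran' -> 1
  'ran' -> 1
  'the' -> 4
  'his' -> 5
  'her' -> 2

Encoded: [3, 2, 2, 1, 1, 4, 5, 2]


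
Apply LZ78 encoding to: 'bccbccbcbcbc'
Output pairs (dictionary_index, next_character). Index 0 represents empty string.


LZ78 encoding steps:
Dictionary: {0: ''}
Step 1: w='' (idx 0), next='b' -> output (0, 'b'), add 'b' as idx 1
Step 2: w='' (idx 0), next='c' -> output (0, 'c'), add 'c' as idx 2
Step 3: w='c' (idx 2), next='b' -> output (2, 'b'), add 'cb' as idx 3
Step 4: w='c' (idx 2), next='c' -> output (2, 'c'), add 'cc' as idx 4
Step 5: w='b' (idx 1), next='c' -> output (1, 'c'), add 'bc' as idx 5
Step 6: w='bc' (idx 5), next='b' -> output (5, 'b'), add 'bcb' as idx 6
Step 7: w='c' (idx 2), end of input -> output (2, '')


Encoded: [(0, 'b'), (0, 'c'), (2, 'b'), (2, 'c'), (1, 'c'), (5, 'b'), (2, '')]


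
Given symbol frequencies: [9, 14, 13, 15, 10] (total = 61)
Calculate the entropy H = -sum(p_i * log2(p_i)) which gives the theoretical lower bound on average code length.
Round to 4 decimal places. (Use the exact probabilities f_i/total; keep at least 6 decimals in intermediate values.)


Per-symbol terms -p_i * log2(p_i) with p_i = f_i/61:
  p = 9/61 = 0.147541: log2(p) = -2.760812, -p*log2(p) = 0.407333
  p = 14/61 = 0.229508: log2(p) = -2.123382, -p*log2(p) = 0.487334
  p = 13/61 = 0.213115: log2(p) = -2.230298, -p*log2(p) = 0.475309
  p = 15/61 = 0.245902: log2(p) = -2.023847, -p*log2(p) = 0.497667
  p = 10/61 = 0.163934: log2(p) = -2.608809, -p*log2(p) = 0.427674
H = 0.407333 + 0.487334 + 0.475309 + 0.497667 + 0.427674 = 2.295317

H = 2.2953 bits/symbol


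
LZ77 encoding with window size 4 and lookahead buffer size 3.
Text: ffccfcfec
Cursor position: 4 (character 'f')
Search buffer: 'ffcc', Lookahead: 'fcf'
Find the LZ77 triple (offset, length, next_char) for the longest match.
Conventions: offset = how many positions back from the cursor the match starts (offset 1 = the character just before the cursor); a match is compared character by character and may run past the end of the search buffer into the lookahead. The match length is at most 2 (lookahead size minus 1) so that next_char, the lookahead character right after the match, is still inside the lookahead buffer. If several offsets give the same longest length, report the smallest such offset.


Try each offset into the search buffer:
  offset=1 (pos 3, char 'c'): match length 0
  offset=2 (pos 2, char 'c'): match length 0
  offset=3 (pos 1, char 'f'): match length 2
  offset=4 (pos 0, char 'f'): match length 1
Longest match has length 2 at offset 3.
next_char = character at position 4 + 2 = 6 -> 'f'

Best match: offset=3, length=2 (matching 'fc' starting at position 1)
LZ77 triple: (3, 2, 'f')


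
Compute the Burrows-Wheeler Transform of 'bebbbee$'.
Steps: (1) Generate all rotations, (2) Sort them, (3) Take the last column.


Rotations (sorted):
  0: $bebbbee -> last char: e
  1: bbbee$be -> last char: e
  2: bbee$beb -> last char: b
  3: bebbbee$ -> last char: $
  4: bee$bebb -> last char: b
  5: e$bebbbe -> last char: e
  6: ebbbee$b -> last char: b
  7: ee$bebbb -> last char: b


BWT = eeb$bebb


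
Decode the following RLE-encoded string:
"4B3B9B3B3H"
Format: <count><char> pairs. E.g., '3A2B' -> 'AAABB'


Expanding each <count><char> pair:
  4B -> 'BBBB'
  3B -> 'BBB'
  9B -> 'BBBBBBBBB'
  3B -> 'BBB'
  3H -> 'HHH'

Decoded = BBBBBBBBBBBBBBBBBBBHHH


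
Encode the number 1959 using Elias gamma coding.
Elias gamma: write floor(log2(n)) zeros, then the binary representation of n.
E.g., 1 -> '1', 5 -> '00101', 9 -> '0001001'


num_bits = floor(log2(1959)) + 1 = 11
leading_zeros = num_bits - 1 = 10
binary(1959) = 11110100111

Elias gamma(1959) = '0000000000' + '11110100111' = 000000000011110100111 (21 bits)


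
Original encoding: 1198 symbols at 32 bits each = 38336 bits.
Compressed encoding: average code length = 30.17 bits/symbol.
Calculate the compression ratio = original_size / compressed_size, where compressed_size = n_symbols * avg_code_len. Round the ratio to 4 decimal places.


original_size = n_symbols * orig_bits = 1198 * 32 = 38336 bits
compressed_size = n_symbols * avg_code_len = 1198 * 30.17 = 36143.66 bits
ratio = original_size / compressed_size = 38336 / 36143.66 = 1.0607

Compression ratio = 1.0607


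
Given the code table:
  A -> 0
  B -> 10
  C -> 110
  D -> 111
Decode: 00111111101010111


Decoding:
0 -> A
0 -> A
111 -> D
111 -> D
10 -> B
10 -> B
10 -> B
111 -> D


Result: AADDBBBD


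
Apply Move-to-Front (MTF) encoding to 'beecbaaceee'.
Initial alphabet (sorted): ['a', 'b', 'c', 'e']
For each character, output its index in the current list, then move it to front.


MTF encoding:
'b': index 1 in ['a', 'b', 'c', 'e'] -> ['b', 'a', 'c', 'e']
'e': index 3 in ['b', 'a', 'c', 'e'] -> ['e', 'b', 'a', 'c']
'e': index 0 in ['e', 'b', 'a', 'c'] -> ['e', 'b', 'a', 'c']
'c': index 3 in ['e', 'b', 'a', 'c'] -> ['c', 'e', 'b', 'a']
'b': index 2 in ['c', 'e', 'b', 'a'] -> ['b', 'c', 'e', 'a']
'a': index 3 in ['b', 'c', 'e', 'a'] -> ['a', 'b', 'c', 'e']
'a': index 0 in ['a', 'b', 'c', 'e'] -> ['a', 'b', 'c', 'e']
'c': index 2 in ['a', 'b', 'c', 'e'] -> ['c', 'a', 'b', 'e']
'e': index 3 in ['c', 'a', 'b', 'e'] -> ['e', 'c', 'a', 'b']
'e': index 0 in ['e', 'c', 'a', 'b'] -> ['e', 'c', 'a', 'b']
'e': index 0 in ['e', 'c', 'a', 'b'] -> ['e', 'c', 'a', 'b']


Output: [1, 3, 0, 3, 2, 3, 0, 2, 3, 0, 0]


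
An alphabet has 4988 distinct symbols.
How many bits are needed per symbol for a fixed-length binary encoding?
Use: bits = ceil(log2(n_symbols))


log2(4988) = 12.2842
Bracket: 2^12 = 4096 < 4988 <= 2^13 = 8192
So ceil(log2(4988)) = 13

bits = ceil(log2(4988)) = ceil(12.2842) = 13 bits


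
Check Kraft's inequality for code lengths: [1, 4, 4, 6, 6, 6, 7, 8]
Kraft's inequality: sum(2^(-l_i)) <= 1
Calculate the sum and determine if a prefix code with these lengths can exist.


Sum = 2^(-1) + 2^(-4) + 2^(-4) + 2^(-6) + 2^(-6) + 2^(-6) + 2^(-7) + 2^(-8)
    = 0.5 + 0.0625 + 0.0625 + 0.015625 + 0.015625 + 0.015625 + 0.0078125 + 0.00390625
    = 175/256 = 0.68359375
Since 0.68359375 <= 1, Kraft's inequality IS satisfied.
A prefix code with these lengths CAN exist.

Kraft sum = 0.68359375. Satisfied.


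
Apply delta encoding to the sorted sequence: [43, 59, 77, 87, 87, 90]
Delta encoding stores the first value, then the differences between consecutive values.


First value: 43
Deltas:
  59 - 43 = 16
  77 - 59 = 18
  87 - 77 = 10
  87 - 87 = 0
  90 - 87 = 3


Delta encoded: [43, 16, 18, 10, 0, 3]


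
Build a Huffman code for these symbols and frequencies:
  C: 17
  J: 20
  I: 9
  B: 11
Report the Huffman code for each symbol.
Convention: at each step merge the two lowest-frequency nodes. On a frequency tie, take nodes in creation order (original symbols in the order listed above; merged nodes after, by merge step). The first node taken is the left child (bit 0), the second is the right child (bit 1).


Huffman tree construction:
Step 1: Merge I(9) + B(11) = 20
Step 2: Merge C(17) + J(20) = 37
Step 3: Merge (I+B)(20) + (C+J)(37) = 57
Read each symbol's code off the tree from the root (left child = 0, right child = 1).

Codes:
  C: 10 (length 2)
  J: 11 (length 2)
  I: 00 (length 2)
  B: 01 (length 2)
Average code length: 114/57 = 2.0000 bits/symbol


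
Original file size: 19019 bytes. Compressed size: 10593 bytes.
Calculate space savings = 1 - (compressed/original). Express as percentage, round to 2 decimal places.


ratio = compressed/original = 10593/19019 = 0.556969
savings = 1 - ratio = 1 - 0.556969 = 0.443031
as a percentage: 0.443031 * 100 = 44.3%

Space savings = 1 - 10593/19019 = 44.3%


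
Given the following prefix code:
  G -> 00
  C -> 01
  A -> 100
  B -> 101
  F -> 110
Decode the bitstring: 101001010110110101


Decoding step by step:
Bits 101 -> B
Bits 00 -> G
Bits 101 -> B
Bits 01 -> C
Bits 101 -> B
Bits 101 -> B
Bits 01 -> C


Decoded message: BGBCBBC


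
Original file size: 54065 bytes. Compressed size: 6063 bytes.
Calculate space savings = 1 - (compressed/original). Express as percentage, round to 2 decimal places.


ratio = compressed/original = 6063/54065 = 0.112143
savings = 1 - ratio = 1 - 0.112143 = 0.887857
as a percentage: 0.887857 * 100 = 88.79%

Space savings = 1 - 6063/54065 = 88.79%


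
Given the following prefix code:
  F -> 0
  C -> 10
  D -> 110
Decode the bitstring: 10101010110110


Decoding step by step:
Bits 10 -> C
Bits 10 -> C
Bits 10 -> C
Bits 10 -> C
Bits 110 -> D
Bits 110 -> D


Decoded message: CCCCDD


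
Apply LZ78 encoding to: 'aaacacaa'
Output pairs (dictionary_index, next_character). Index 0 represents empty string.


LZ78 encoding steps:
Dictionary: {0: ''}
Step 1: w='' (idx 0), next='a' -> output (0, 'a'), add 'a' as idx 1
Step 2: w='a' (idx 1), next='a' -> output (1, 'a'), add 'aa' as idx 2
Step 3: w='' (idx 0), next='c' -> output (0, 'c'), add 'c' as idx 3
Step 4: w='a' (idx 1), next='c' -> output (1, 'c'), add 'ac' as idx 4
Step 5: w='aa' (idx 2), end of input -> output (2, '')


Encoded: [(0, 'a'), (1, 'a'), (0, 'c'), (1, 'c'), (2, '')]


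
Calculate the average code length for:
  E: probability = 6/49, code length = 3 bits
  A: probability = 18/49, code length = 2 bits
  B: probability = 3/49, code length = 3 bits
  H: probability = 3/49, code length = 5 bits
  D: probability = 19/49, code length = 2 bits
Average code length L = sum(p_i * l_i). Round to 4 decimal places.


Weighted contributions p_i * l_i:
  E: (6/49) * 3 = 18/49
  A: (18/49) * 2 = 36/49
  B: (3/49) * 3 = 9/49
  H: (3/49) * 5 = 15/49
  D: (19/49) * 2 = 38/49
Sum = (18 + 36 + 9 + 15 + 38)/49 = 116/49

L = 116/49 = 2.3673 bits/symbol


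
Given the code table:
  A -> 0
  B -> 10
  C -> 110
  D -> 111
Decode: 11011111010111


Decoding:
110 -> C
111 -> D
110 -> C
10 -> B
111 -> D


Result: CDCBD


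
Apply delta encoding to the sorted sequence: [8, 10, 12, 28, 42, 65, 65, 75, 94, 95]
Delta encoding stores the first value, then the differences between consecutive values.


First value: 8
Deltas:
  10 - 8 = 2
  12 - 10 = 2
  28 - 12 = 16
  42 - 28 = 14
  65 - 42 = 23
  65 - 65 = 0
  75 - 65 = 10
  94 - 75 = 19
  95 - 94 = 1


Delta encoded: [8, 2, 2, 16, 14, 23, 0, 10, 19, 1]


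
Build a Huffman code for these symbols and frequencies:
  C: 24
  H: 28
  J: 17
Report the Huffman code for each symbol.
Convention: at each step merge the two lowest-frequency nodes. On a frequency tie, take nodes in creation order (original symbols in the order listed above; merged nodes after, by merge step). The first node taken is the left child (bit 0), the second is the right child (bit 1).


Huffman tree construction:
Step 1: Merge J(17) + C(24) = 41
Step 2: Merge H(28) + (J+C)(41) = 69
Read each symbol's code off the tree from the root (left child = 0, right child = 1).

Codes:
  C: 11 (length 2)
  H: 0 (length 1)
  J: 10 (length 2)
Average code length: 110/69 = 1.5942 bits/symbol


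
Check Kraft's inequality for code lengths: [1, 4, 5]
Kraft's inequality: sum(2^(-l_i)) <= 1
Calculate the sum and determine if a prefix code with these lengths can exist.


Sum = 2^(-1) + 2^(-4) + 2^(-5)
    = 0.5 + 0.0625 + 0.03125
    = 19/32 = 0.59375
Since 0.59375 <= 1, Kraft's inequality IS satisfied.
A prefix code with these lengths CAN exist.

Kraft sum = 0.59375. Satisfied.


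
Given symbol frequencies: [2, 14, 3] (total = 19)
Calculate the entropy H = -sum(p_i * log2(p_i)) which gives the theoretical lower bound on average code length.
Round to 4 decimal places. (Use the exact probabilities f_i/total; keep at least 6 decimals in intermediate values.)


Per-symbol terms -p_i * log2(p_i) with p_i = f_i/19:
  p = 2/19 = 0.105263: log2(p) = -3.247928, -p*log2(p) = 0.341887
  p = 14/19 = 0.736842: log2(p) = -0.440573, -p*log2(p) = 0.324632
  p = 3/19 = 0.157895: log2(p) = -2.662965, -p*log2(p) = 0.420468
H = 0.341887 + 0.324632 + 0.420468 = 1.086987

H = 1.087 bits/symbol


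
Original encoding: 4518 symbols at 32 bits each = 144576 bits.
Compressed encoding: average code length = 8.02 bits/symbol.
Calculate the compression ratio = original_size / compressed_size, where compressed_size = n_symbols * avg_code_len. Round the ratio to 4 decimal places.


original_size = n_symbols * orig_bits = 4518 * 32 = 144576 bits
compressed_size = n_symbols * avg_code_len = 4518 * 8.02 = 36234.36 bits
ratio = original_size / compressed_size = 144576 / 36234.36 = 3.99

Compression ratio = 3.99


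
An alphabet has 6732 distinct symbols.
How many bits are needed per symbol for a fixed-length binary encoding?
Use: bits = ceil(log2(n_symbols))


log2(6732) = 12.7168
Bracket: 2^12 = 4096 < 6732 <= 2^13 = 8192
So ceil(log2(6732)) = 13

bits = ceil(log2(6732)) = ceil(12.7168) = 13 bits


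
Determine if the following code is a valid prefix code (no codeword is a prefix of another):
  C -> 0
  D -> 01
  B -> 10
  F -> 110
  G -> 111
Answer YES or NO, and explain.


Checking each pair (does one codeword prefix another?):
  C='0' vs D='01': prefix -- VIOLATION

NO -- this is NOT a valid prefix code. C (0) is a prefix of D (01).


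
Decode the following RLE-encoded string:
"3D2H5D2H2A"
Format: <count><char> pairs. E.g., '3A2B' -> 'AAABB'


Expanding each <count><char> pair:
  3D -> 'DDD'
  2H -> 'HH'
  5D -> 'DDDDD'
  2H -> 'HH'
  2A -> 'AA'

Decoded = DDDHHDDDDDHHAA


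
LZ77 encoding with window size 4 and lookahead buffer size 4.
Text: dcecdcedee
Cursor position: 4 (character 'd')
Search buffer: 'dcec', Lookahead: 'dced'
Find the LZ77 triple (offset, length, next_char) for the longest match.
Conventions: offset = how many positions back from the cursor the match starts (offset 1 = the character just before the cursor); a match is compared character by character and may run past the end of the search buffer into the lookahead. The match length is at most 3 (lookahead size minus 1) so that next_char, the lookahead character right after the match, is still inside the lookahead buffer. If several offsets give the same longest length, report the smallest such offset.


Try each offset into the search buffer:
  offset=1 (pos 3, char 'c'): match length 0
  offset=2 (pos 2, char 'e'): match length 0
  offset=3 (pos 1, char 'c'): match length 0
  offset=4 (pos 0, char 'd'): match length 3
Longest match has length 3 at offset 4.
next_char = character at position 4 + 3 = 7 -> 'd'

Best match: offset=4, length=3 (matching 'dce' starting at position 0)
LZ77 triple: (4, 3, 'd')


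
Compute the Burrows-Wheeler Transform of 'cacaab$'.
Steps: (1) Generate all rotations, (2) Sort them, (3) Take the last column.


Rotations (sorted):
  0: $cacaab -> last char: b
  1: aab$cac -> last char: c
  2: ab$caca -> last char: a
  3: acaab$c -> last char: c
  4: b$cacaa -> last char: a
  5: caab$ca -> last char: a
  6: cacaab$ -> last char: $


BWT = bcacaa$


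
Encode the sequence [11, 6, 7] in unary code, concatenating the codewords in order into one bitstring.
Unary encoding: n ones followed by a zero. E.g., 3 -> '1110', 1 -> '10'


Encode each number as n ones followed by a terminating 0:
  11 -> 111111111110 (12 bits)
  6 -> 1111110 (7 bits)
  7 -> 11111110 (8 bits)
Total length = 12 + 7 + 8 = 27 bits.

Unary([11, 6, 7]) = 111111111110111111011111110 (27 bits)


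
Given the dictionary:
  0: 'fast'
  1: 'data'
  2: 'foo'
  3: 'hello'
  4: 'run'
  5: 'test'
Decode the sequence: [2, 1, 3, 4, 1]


Look up each index in the dictionary:
  2 -> 'foo'
  1 -> 'data'
  3 -> 'hello'
  4 -> 'run'
  1 -> 'data'

Decoded: "foo data hello run data"


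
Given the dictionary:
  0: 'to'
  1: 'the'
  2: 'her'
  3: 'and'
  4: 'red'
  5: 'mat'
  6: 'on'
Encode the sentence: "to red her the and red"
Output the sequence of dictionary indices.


Look up each word in the dictionary:
  'to' -> 0
  'red' -> 4
  'her' -> 2
  'the' -> 1
  'and' -> 3
  'red' -> 4

Encoded: [0, 4, 2, 1, 3, 4]


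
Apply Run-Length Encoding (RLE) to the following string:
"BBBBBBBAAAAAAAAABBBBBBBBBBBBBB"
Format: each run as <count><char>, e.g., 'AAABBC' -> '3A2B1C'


Scanning runs left to right:
  i=0: run of 'B' x 7 -> '7B'
  i=7: run of 'A' x 9 -> '9A'
  i=16: run of 'B' x 14 -> '14B'

RLE = 7B9A14B


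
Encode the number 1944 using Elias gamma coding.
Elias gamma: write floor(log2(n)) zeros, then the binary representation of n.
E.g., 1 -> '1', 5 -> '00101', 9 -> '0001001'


num_bits = floor(log2(1944)) + 1 = 11
leading_zeros = num_bits - 1 = 10
binary(1944) = 11110011000

Elias gamma(1944) = '0000000000' + '11110011000' = 000000000011110011000 (21 bits)


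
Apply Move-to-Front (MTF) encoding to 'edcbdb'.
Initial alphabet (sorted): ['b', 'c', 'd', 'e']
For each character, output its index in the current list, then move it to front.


MTF encoding:
'e': index 3 in ['b', 'c', 'd', 'e'] -> ['e', 'b', 'c', 'd']
'd': index 3 in ['e', 'b', 'c', 'd'] -> ['d', 'e', 'b', 'c']
'c': index 3 in ['d', 'e', 'b', 'c'] -> ['c', 'd', 'e', 'b']
'b': index 3 in ['c', 'd', 'e', 'b'] -> ['b', 'c', 'd', 'e']
'd': index 2 in ['b', 'c', 'd', 'e'] -> ['d', 'b', 'c', 'e']
'b': index 1 in ['d', 'b', 'c', 'e'] -> ['b', 'd', 'c', 'e']


Output: [3, 3, 3, 3, 2, 1]


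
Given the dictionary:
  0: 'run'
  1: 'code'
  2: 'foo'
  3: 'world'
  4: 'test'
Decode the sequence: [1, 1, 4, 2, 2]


Look up each index in the dictionary:
  1 -> 'code'
  1 -> 'code'
  4 -> 'test'
  2 -> 'foo'
  2 -> 'foo'

Decoded: "code code test foo foo"


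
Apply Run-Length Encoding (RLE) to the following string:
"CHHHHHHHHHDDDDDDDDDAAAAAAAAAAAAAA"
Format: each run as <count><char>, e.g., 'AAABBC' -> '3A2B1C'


Scanning runs left to right:
  i=0: run of 'C' x 1 -> '1C'
  i=1: run of 'H' x 9 -> '9H'
  i=10: run of 'D' x 9 -> '9D'
  i=19: run of 'A' x 14 -> '14A'

RLE = 1C9H9D14A


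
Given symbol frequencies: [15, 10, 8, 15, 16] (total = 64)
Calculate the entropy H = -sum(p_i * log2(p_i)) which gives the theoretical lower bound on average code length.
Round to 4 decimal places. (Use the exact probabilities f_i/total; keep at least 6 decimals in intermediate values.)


Per-symbol terms -p_i * log2(p_i) with p_i = f_i/64:
  p = 15/64 = 0.234375: log2(p) = -2.093109, -p*log2(p) = 0.490573
  p = 10/64 = 0.156250: log2(p) = -2.678072, -p*log2(p) = 0.418449
  p = 8/64 = 0.125000: log2(p) = -3.000000, -p*log2(p) = 0.375000
  p = 15/64 = 0.234375: log2(p) = -2.093109, -p*log2(p) = 0.490573
  p = 16/64 = 0.250000: log2(p) = -2.000000, -p*log2(p) = 0.500000
H = 0.490573 + 0.418449 + 0.375000 + 0.490573 + 0.500000 = 2.274595

H = 2.2746 bits/symbol


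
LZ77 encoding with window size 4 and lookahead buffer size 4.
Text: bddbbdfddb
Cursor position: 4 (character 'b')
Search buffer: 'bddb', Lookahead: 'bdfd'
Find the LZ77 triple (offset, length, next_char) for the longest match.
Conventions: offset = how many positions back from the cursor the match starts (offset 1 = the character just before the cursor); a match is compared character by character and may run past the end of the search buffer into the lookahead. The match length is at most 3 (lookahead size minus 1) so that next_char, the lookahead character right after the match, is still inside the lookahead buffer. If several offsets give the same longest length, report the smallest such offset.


Try each offset into the search buffer:
  offset=1 (pos 3, char 'b'): match length 1
  offset=2 (pos 2, char 'd'): match length 0
  offset=3 (pos 1, char 'd'): match length 0
  offset=4 (pos 0, char 'b'): match length 2
Longest match has length 2 at offset 4.
next_char = character at position 4 + 2 = 6 -> 'f'

Best match: offset=4, length=2 (matching 'bd' starting at position 0)
LZ77 triple: (4, 2, 'f')


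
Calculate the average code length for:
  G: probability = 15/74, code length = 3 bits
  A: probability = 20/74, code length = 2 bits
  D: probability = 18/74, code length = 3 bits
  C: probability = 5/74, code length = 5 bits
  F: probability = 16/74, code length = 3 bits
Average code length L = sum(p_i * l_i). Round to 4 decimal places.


Weighted contributions p_i * l_i:
  G: (15/74) * 3 = 45/74
  A: (20/74) * 2 = 40/74
  D: (18/74) * 3 = 54/74
  C: (5/74) * 5 = 25/74
  F: (16/74) * 3 = 48/74
Sum = (45 + 40 + 54 + 25 + 48)/74 = 212/74

L = 212/74 = 2.8649 bits/symbol


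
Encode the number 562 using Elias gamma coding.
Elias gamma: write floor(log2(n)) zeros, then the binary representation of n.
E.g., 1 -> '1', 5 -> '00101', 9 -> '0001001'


num_bits = floor(log2(562)) + 1 = 10
leading_zeros = num_bits - 1 = 9
binary(562) = 1000110010

Elias gamma(562) = '000000000' + '1000110010' = 0000000001000110010 (19 bits)


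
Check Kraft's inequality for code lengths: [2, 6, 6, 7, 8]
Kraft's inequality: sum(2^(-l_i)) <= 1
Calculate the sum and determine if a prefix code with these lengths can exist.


Sum = 2^(-2) + 2^(-6) + 2^(-6) + 2^(-7) + 2^(-8)
    = 0.25 + 0.015625 + 0.015625 + 0.0078125 + 0.00390625
    = 75/256 = 0.29296875
Since 0.29296875 <= 1, Kraft's inequality IS satisfied.
A prefix code with these lengths CAN exist.

Kraft sum = 0.29296875. Satisfied.


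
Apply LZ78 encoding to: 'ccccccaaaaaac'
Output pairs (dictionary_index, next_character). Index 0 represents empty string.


LZ78 encoding steps:
Dictionary: {0: ''}
Step 1: w='' (idx 0), next='c' -> output (0, 'c'), add 'c' as idx 1
Step 2: w='c' (idx 1), next='c' -> output (1, 'c'), add 'cc' as idx 2
Step 3: w='cc' (idx 2), next='c' -> output (2, 'c'), add 'ccc' as idx 3
Step 4: w='' (idx 0), next='a' -> output (0, 'a'), add 'a' as idx 4
Step 5: w='a' (idx 4), next='a' -> output (4, 'a'), add 'aa' as idx 5
Step 6: w='aa' (idx 5), next='a' -> output (5, 'a'), add 'aaa' as idx 6
Step 7: w='c' (idx 1), end of input -> output (1, '')


Encoded: [(0, 'c'), (1, 'c'), (2, 'c'), (0, 'a'), (4, 'a'), (5, 'a'), (1, '')]


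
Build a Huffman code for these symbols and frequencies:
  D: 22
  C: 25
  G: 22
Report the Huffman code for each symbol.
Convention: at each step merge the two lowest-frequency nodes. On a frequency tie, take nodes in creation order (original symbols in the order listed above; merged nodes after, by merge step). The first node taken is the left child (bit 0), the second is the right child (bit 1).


Huffman tree construction:
Step 1: Merge D(22) + G(22) = 44
Step 2: Merge C(25) + (D+G)(44) = 69
Read each symbol's code off the tree from the root (left child = 0, right child = 1).

Codes:
  D: 10 (length 2)
  C: 0 (length 1)
  G: 11 (length 2)
Average code length: 113/69 = 1.6377 bits/symbol


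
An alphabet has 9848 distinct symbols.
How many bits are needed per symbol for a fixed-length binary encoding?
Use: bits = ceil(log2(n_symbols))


log2(9848) = 13.2656
Bracket: 2^13 = 8192 < 9848 <= 2^14 = 16384
So ceil(log2(9848)) = 14

bits = ceil(log2(9848)) = ceil(13.2656) = 14 bits


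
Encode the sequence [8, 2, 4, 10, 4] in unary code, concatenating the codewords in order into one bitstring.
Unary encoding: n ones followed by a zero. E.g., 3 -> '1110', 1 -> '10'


Encode each number as n ones followed by a terminating 0:
  8 -> 111111110 (9 bits)
  2 -> 110 (3 bits)
  4 -> 11110 (5 bits)
  10 -> 11111111110 (11 bits)
  4 -> 11110 (5 bits)
Total length = 9 + 3 + 5 + 11 + 5 = 33 bits.

Unary([8, 2, 4, 10, 4]) = 111111110110111101111111111011110 (33 bits)


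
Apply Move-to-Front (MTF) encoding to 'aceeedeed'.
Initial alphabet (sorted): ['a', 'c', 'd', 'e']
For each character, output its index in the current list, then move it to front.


MTF encoding:
'a': index 0 in ['a', 'c', 'd', 'e'] -> ['a', 'c', 'd', 'e']
'c': index 1 in ['a', 'c', 'd', 'e'] -> ['c', 'a', 'd', 'e']
'e': index 3 in ['c', 'a', 'd', 'e'] -> ['e', 'c', 'a', 'd']
'e': index 0 in ['e', 'c', 'a', 'd'] -> ['e', 'c', 'a', 'd']
'e': index 0 in ['e', 'c', 'a', 'd'] -> ['e', 'c', 'a', 'd']
'd': index 3 in ['e', 'c', 'a', 'd'] -> ['d', 'e', 'c', 'a']
'e': index 1 in ['d', 'e', 'c', 'a'] -> ['e', 'd', 'c', 'a']
'e': index 0 in ['e', 'd', 'c', 'a'] -> ['e', 'd', 'c', 'a']
'd': index 1 in ['e', 'd', 'c', 'a'] -> ['d', 'e', 'c', 'a']


Output: [0, 1, 3, 0, 0, 3, 1, 0, 1]


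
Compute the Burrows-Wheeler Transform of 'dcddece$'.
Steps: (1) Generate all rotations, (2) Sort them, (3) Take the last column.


Rotations (sorted):
  0: $dcddece -> last char: e
  1: cddece$d -> last char: d
  2: ce$dcdde -> last char: e
  3: dcddece$ -> last char: $
  4: ddece$dc -> last char: c
  5: dece$dcd -> last char: d
  6: e$dcddec -> last char: c
  7: ece$dcdd -> last char: d


BWT = ede$cdcd
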